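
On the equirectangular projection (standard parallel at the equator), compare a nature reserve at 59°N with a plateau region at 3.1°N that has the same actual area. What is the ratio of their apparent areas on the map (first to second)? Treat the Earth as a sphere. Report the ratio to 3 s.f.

1.94

In the plate carrée (x = Rλ, y = Rφ), meridians are true-scale (h = 1) and parallels are stretched by k = sec φ.
Areal scale at 59°: h·k = 1.000 × 1.942 = 1.942.
Areal scale at 3.1°: h·k = 1.000 × 1.001 = 1.001.
Ratio = 1.942/1.001 ≈ 1.94.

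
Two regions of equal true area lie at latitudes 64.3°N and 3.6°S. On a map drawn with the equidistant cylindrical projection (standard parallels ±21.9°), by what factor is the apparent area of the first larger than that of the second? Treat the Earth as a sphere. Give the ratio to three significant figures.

2.30

With standard parallel φ₀ = 21.9°, the equirectangular projection gives x = Rλ cos φ₀, y = Rφ, so h = 1 and k = cos 21.9° / cos φ.
Areal scale at 64.3°: h·k = 1.000 × 2.140 = 2.140.
Areal scale at 3.6°: h·k = 1.000 × 0.9297 = 0.9297.
Ratio = 2.140/0.9297 ≈ 2.30.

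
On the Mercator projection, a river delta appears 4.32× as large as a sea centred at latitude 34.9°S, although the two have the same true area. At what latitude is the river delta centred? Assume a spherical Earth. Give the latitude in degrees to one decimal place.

On Mercator, (apparent₁)/(apparent₂) = sec²φ₁ / sec²φ₂ when true areas are equal.
cos²φ₂ / cos²φ₁ = 4.32  ⇒  cos φ₁ = cos 34.9° / √4.32 = 0.8202/2.078 = 0.3946.
φ₁ = arccos(0.3946) ≈ 66.8°.

66.8°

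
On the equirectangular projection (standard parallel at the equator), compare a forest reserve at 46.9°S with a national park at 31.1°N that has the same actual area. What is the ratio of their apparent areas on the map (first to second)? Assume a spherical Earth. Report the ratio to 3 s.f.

1.25

For the equirectangular projection with φ₀ = 0 (plate carrée), h = 1 along meridians and k = sec φ along parallels.
Areal scale at 46.9°: h·k = 1.000 × 1.464 = 1.464.
Areal scale at 31.1°: h·k = 1.000 × 1.168 = 1.168.
Ratio = 1.464/1.168 ≈ 1.25.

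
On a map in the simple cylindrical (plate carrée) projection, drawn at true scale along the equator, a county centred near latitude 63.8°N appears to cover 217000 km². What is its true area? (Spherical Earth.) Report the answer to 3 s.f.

95800 km²

In the plate carrée (x = Rλ, y = Rφ), meridians are true-scale (h = 1) and parallels are stretched by k = sec φ.
Areal scale = h·k = 1 × sec φ; at 63.8°, h = 1.000, k = 2.265, so h·k = 2.265.
True area = apparent / (areal scale) = 217000 / 2.265 ≈ 95800 km².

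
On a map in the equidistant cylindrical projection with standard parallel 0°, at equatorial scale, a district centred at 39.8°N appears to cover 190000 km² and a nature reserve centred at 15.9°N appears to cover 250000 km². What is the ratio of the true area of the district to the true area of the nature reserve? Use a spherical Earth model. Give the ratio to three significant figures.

Plate carrée has h = 1 and k = sec φ, giving areal scale sec φ; true area = (apparent area) · cos φ.
True area of district: 190000 × cos(39.8°) = 190000 × 0.7683 = 146000 km².
True area of nature reserve: 250000 × cos(15.9°) = 250000 × 0.9617 = 240400 km².
Ratio = 146000 / 240400 ≈ 0.607.

0.607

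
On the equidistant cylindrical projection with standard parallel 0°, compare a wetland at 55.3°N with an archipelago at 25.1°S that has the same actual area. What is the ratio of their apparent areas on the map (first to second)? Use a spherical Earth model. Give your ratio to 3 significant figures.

In the plate carrée (x = Rλ, y = Rφ), meridians are true-scale (h = 1) and parallels are stretched by k = sec φ.
Areal scale at 55.3°: h·k = 1.000 × 1.757 = 1.757.
Areal scale at 25.1°: h·k = 1.000 × 1.104 = 1.104.
Ratio = 1.757/1.104 ≈ 1.59.

1.59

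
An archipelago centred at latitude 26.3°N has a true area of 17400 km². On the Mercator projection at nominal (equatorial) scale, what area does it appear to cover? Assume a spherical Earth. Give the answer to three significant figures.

21700 km²

Mercator is conformal, so the point scale is isotropic: h = k = sec φ = 1/cos φ.
Areal scale = k² = sec²φ = 1/cos²(26.3°) = 1/0.8965² = 1.244.
Apparent area = 17400 × 1.244 ≈ 21700 km².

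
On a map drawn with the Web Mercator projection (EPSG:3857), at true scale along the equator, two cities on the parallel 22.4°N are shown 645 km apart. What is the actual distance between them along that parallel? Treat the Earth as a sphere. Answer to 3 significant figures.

596 km

For Mercator, h = k = sec φ (a conformal cylindrical projection has a single point scale, 1/cos φ).
Along the parallel at 22.4°, map distances are exaggerated by k = sec 22.4° = 1.082.
True distance = 645 / 1.082 = 645 × cos 22.4° ≈ 596 km.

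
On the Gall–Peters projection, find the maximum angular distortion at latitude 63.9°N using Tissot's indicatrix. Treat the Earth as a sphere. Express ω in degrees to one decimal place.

Gall–Peters is a cylindrical equal-area projection with standard parallels at ±45°. A cylindrical equal-area projection with standard parallel φ₀ has meridian scale h = cos φ / cos φ₀ and parallel scale k = cos φ₀ / cos φ (so areas are preserved, h·k = 1).
At 63.9°: h = 0.6222, k = 1.607; principal scales a = 1.607, b = 0.6222.
sin(ω/2) = (a − b)/(a + b) = 0.9851/2.229 = 0.4419, so ω = 2 arcsin(0.4419) ≈ 52.4°.

52.4°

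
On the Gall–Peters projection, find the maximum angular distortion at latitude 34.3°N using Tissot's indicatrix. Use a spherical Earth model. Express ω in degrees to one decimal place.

Gall–Peters is a cylindrical equal-area projection with standard parallels at ±45°. Cylindrical equal-area (φ₀ = 45°): h = cos φ / cos 45° along meridians, k = cos 45° / cos φ along parallels; h·k = 1.
At 34.3°: h = 1.168, k = 0.8560; principal scales a = 1.168, b = 0.8560.
sin(ω/2) = (a − b)/(a + b) = 0.3123/2.024 = 0.1543, so ω = 2 arcsin(0.1543) ≈ 17.8°.

17.8°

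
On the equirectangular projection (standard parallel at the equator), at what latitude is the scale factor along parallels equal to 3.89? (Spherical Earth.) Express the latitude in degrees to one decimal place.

75.1°

Plate carrée: h = 1, k = sec φ along parallels.
sec φ = 3.89  ⇒  cos φ = 0.2571  ⇒  φ ≈ 75.1°.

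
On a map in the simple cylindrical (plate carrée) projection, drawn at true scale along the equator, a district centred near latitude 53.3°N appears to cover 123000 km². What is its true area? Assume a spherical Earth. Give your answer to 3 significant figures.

In the plate carrée (x = Rλ, y = Rφ), meridians are true-scale (h = 1) and parallels are stretched by k = sec φ.
Areal scale = h·k = 1 × sec φ; at 53.3°, h = 1.000, k = 1.673, so h·k = 1.673.
True area = apparent / (areal scale) = 123000 / 1.673 ≈ 73500 km².

73500 km²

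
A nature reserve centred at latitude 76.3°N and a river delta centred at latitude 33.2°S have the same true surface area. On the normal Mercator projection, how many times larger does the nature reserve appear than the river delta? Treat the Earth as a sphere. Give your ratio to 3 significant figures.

On Mercator, area is exaggerated by sec²φ = 1/cos²φ.
At 76.3°: sec²(76.3°) = 1/0.2368² = 17.83.
At 33.2°: sec²(33.2°) = 1/0.8368² = 1.428.
Ratio = 17.83/1.428 = cos²(33.2°)/cos²(76.3°) ≈ 12.5.

12.5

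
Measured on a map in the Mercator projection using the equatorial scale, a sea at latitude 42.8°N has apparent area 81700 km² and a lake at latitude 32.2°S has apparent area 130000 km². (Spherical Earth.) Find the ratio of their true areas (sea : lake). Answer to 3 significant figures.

0.473

On Mercator the areal scale is sec²φ, so true area = apparent × cos²φ.
True area of sea: 81700 × cos²(42.8°) = 81700 × 0.5384 = 43980 km².
True area of lake: 130000 × cos²(32.2°) = 130000 × 0.7160 = 93090 km².
Ratio = 43980 / 93090 ≈ 0.473.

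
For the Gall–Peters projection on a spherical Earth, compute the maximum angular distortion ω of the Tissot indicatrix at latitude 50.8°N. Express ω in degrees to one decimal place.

12.8°

Gall–Peters is a cylindrical equal-area projection with standard parallels at ±45°. Cylindrical equal-area (φ₀ = 45°): h = cos φ / cos 45° along meridians, k = cos 45° / cos φ along parallels; h·k = 1.
At 50.8°: h = 0.8938, k = 1.119; principal scales a = 1.119, b = 0.8938.
sin(ω/2) = (a − b)/(a + b) = 0.2250/2.013 = 0.1118, so ω = 2 arcsin(0.1118) ≈ 12.8°.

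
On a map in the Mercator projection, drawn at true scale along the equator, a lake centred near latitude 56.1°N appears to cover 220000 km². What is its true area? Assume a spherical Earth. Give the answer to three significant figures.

The Mercator projection is conformal; its linear scale factor is the same in every direction and equals sec φ = 1/cos φ.
Areal scale = k² = sec²φ = 1/cos²(56.1°) = 1/0.5577² = 3.215.
True area = apparent / (areal scale) = 220000 / 3.215 ≈ 68400 km².

68400 km²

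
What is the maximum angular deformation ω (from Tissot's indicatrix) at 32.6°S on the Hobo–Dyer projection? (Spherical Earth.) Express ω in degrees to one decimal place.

The Hobo–Dyer projection is cylindrical equal-area with φ₀ = 37.5°. For cylindrical equal-area with standard parallel φ₀, h = cos φ / cos φ₀ and k = cos φ₀ / cos φ, so h·k = 1.
At 32.6°: h = 1.062, k = 0.9417; principal scales a = 1.062, b = 0.9417.
sin(ω/2) = (a − b)/(a + b) = 0.1202/2.004 = 0.05998, so ω = 2 arcsin(0.05998) ≈ 6.9°.

6.9°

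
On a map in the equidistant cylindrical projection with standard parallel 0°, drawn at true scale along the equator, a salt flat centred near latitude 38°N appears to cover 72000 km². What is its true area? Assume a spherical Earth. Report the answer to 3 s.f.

56700 km²

Plate carrée maps x = Rλ, y = Rφ. The meridian scale is h = 1 and the parallel scale is k = 1/cos φ = sec φ.
Areal scale = h·k = 1 × sec φ; at 38°, h = 1.000, k = 1.269, so h·k = 1.269.
True area = apparent / (areal scale) = 72000 / 1.269 ≈ 56700 km².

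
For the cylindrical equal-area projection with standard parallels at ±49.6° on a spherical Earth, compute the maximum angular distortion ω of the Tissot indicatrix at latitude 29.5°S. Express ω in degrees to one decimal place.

33.3°

For cylindrical equal-area with standard parallel φ₀, h = cos φ / cos φ₀ and k = cos φ₀ / cos φ, so h·k = 1.
At 29.5°: h = 1.343, k = 0.7447; principal scales a = 1.343, b = 0.7447.
sin(ω/2) = (a − b)/(a + b) = 0.5982/2.088 = 0.2866, so ω = 2 arcsin(0.2866) ≈ 33.3°.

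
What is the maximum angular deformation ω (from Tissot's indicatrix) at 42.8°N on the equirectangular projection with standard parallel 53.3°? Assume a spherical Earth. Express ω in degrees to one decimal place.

11.7°

With standard parallel φ₀ = 53.3°, the equirectangular projection gives x = Rλ cos φ₀, y = Rφ, so h = 1 and k = cos 53.3° / cos φ.
At 42.8°: h = 1.000, k = 0.8145; principal scales a = 1.000, b = 0.8145.
sin(ω/2) = (a − b)/(a + b) = 0.1855/1.815 = 0.1022, so ω = 2 arcsin(0.1022) ≈ 11.7°.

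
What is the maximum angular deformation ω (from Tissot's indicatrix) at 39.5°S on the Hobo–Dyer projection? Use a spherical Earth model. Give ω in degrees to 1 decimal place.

Hobo–Dyer is a cylindrical equal-area projection with standard parallels at ±37.5°. Cylindrical equal-area (φ₀ = 37.5°): h = cos φ / cos 37.5° along meridians, k = cos 37.5° / cos φ along parallels; h·k = 1.
At 39.5°: h = 0.9726, k = 1.028; principal scales a = 1.028, b = 0.9726.
sin(ω/2) = (a − b)/(a + b) = 0.05555/2.001 = 0.02776, so ω = 2 arcsin(0.02776) ≈ 3.2°.

3.2°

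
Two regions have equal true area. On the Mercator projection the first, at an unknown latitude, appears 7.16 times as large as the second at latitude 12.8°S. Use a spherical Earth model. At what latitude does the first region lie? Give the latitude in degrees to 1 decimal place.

68.6°

On Mercator, (apparent₁)/(apparent₂) = sec²φ₁ / sec²φ₂ when true areas are equal.
cos²φ₂ / cos²φ₁ = 7.16  ⇒  cos φ₁ = cos 12.8° / √7.16 = 0.9751/2.676 = 0.3644.
φ₁ = arccos(0.3644) ≈ 68.6°.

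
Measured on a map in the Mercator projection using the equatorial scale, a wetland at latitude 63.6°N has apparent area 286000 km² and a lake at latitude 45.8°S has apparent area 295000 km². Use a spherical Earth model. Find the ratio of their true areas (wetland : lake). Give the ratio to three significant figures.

On Mercator the areal scale is sec²φ, so true area = apparent × cos²φ.
True area of wetland: 286000 × cos²(63.6°) = 286000 × 0.1977 = 56540 km².
True area of lake: 295000 × cos²(45.8°) = 295000 × 0.4860 = 143400 km².
Ratio = 56540 / 143400 ≈ 0.394.

0.394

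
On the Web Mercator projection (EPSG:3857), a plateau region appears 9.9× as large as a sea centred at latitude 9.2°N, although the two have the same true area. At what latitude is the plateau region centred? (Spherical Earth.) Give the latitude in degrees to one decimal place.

Mercator areal scale is sec²φ, so apparent-area ratio = sec²φ₁ / sec²φ₂ = cos²φ₂ / cos²φ₁.
cos²φ₂ / cos²φ₁ = 9.9  ⇒  cos φ₁ = cos 9.2° / √9.9 = 0.9871/3.146 = 0.3137.
φ₁ = arccos(0.3137) ≈ 71.7°.

71.7°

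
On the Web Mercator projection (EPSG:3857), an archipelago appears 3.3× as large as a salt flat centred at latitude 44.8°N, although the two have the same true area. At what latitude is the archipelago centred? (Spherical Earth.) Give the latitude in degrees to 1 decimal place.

On Mercator, (apparent₁)/(apparent₂) = sec²φ₁ / sec²φ₂ when true areas are equal.
cos²φ₂ / cos²φ₁ = 3.3  ⇒  cos φ₁ = cos 44.8° / √3.3 = 0.7096/1.817 = 0.3906.
φ₁ = arccos(0.3906) ≈ 67.0°.

67.0°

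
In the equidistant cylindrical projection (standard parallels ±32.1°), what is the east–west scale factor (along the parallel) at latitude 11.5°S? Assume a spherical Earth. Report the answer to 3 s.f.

With standard parallel φ₀ = 32.1°, the equirectangular projection gives x = Rλ cos φ₀, y = Rφ, so h = 1 and k = cos 32.1° / cos φ.
k = cos 32.1° / cos 11.5° = 0.8471/0.9799 = 0.8645.

0.864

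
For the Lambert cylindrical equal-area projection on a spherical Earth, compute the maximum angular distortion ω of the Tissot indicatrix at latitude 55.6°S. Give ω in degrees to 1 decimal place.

The Lambert cylindrical equal-area projection is the cylindrical equal-area projection with its standard parallel at the equator (φ₀ = 0). For cylindrical equal-area with standard parallel φ₀, h = cos φ / cos φ₀ and k = cos φ₀ / cos φ, so h·k = 1.
At 55.6°: h = 0.5650, k = 1.770; principal scales a = 1.770, b = 0.5650.
sin(ω/2) = (a − b)/(a + b) = 1.205/2.335 = 0.5161, so ω = 2 arcsin(0.5161) ≈ 62.1°.

62.1°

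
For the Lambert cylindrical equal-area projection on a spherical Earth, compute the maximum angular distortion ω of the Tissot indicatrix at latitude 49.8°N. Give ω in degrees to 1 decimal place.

48.6°

The Lambert cylindrical equal-area projection is the cylindrical equal-area projection with its standard parallel at the equator (φ₀ = 0). Cylindrical equal-area (φ₀ = 0°): h = cos φ / cos 0° along meridians, k = cos 0° / cos φ along parallels; h·k = 1.
At 49.8°: h = 0.6455, k = 1.549; principal scales a = 1.549, b = 0.6455.
sin(ω/2) = (a − b)/(a + b) = 0.9038/2.195 = 0.4118, so ω = 2 arcsin(0.4118) ≈ 48.6°.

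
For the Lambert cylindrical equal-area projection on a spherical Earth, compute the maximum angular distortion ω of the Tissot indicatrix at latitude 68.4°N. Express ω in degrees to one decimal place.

99.2°

The Lambert cylindrical equal-area projection is the cylindrical equal-area projection with its standard parallel at the equator (φ₀ = 0). Cylindrical equal-area (φ₀ = 0°): h = cos φ / cos 0° along meridians, k = cos 0° / cos φ along parallels; h·k = 1.
At 68.4°: h = 0.3681, k = 2.716; principal scales a = 2.716, b = 0.3681.
sin(ω/2) = (a − b)/(a + b) = 2.348/3.085 = 0.7613, so ω = 2 arcsin(0.7613) ≈ 99.2°.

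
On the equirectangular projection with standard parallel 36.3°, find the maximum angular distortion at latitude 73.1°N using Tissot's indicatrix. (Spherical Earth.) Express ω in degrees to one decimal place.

In the equirectangular projection with standard parallel φ₀ = 36.3° (x = Rλ cos φ₀, y = Rφ), meridians are true-scale (h = 1) and the parallel scale is k = cos φ₀ / cos φ.
At 73.1°: h = 1.000, k = 2.772; principal scales a = 2.772, b = 1.000.
sin(ω/2) = (a − b)/(a + b) = 1.772/3.772 = 0.4698, so ω = 2 arcsin(0.4698) ≈ 56.0°.

56.0°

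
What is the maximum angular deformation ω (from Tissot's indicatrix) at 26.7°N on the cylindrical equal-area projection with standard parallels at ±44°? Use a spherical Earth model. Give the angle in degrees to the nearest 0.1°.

24.6°

A cylindrical equal-area projection with standard parallel φ₀ has meridian scale h = cos φ / cos φ₀ and parallel scale k = cos φ₀ / cos φ (so areas are preserved, h·k = 1).
At 26.7°: h = 1.242, k = 0.8052; principal scales a = 1.242, b = 0.8052.
sin(ω/2) = (a − b)/(a + b) = 0.4367/2.047 = 0.2133, so ω = 2 arcsin(0.2133) ≈ 24.6°.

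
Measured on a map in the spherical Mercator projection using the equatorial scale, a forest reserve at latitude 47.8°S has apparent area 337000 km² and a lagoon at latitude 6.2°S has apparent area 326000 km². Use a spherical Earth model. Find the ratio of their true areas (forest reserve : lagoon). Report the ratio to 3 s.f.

Mercator's areal exaggeration is sec²φ; hence true area = (apparent area) · cos²φ.
True area of forest reserve: 337000 × cos²(47.8°) = 337000 × 0.4512 = 152100 km².
True area of lagoon: 326000 × cos²(6.2°) = 326000 × 0.9883 = 322200 km².
Ratio = 152100 / 322200 ≈ 0.472.

0.472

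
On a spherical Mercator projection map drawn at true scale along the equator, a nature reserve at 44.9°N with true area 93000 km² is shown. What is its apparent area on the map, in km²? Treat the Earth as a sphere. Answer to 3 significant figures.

185000 km²

The Mercator projection is conformal; its linear scale factor is the same in every direction and equals sec φ = 1/cos φ.
Areal scale = k² = sec²φ = 1/cos²(44.9°) = 1/0.7083² = 1.993.
Apparent area = 93000 × 1.993 ≈ 185000 km².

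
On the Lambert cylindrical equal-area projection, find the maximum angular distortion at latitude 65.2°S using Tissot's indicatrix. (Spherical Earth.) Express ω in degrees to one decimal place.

The Lambert cylindrical equal-area projection is the cylindrical equal-area projection with its standard parallel at the equator (φ₀ = 0). For cylindrical equal-area with standard parallel φ₀, h = cos φ / cos φ₀ and k = cos φ₀ / cos φ, so h·k = 1.
At 65.2°: h = 0.4195, k = 2.384; principal scales a = 2.384, b = 0.4195.
sin(ω/2) = (a − b)/(a + b) = 1.965/2.804 = 0.7008, so ω = 2 arcsin(0.7008) ≈ 89.0°.

89.0°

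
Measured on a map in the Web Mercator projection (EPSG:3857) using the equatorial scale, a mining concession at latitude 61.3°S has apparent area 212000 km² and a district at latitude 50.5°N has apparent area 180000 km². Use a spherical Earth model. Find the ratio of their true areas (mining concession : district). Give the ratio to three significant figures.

Mercator's areal exaggeration is sec²φ; hence true area = (apparent area) · cos²φ.
True area of mining concession: 212000 × cos²(61.3°) = 212000 × 0.2306 = 48890 km².
True area of district: 180000 × cos²(50.5°) = 180000 × 0.4046 = 72830 km².
Ratio = 48890 / 72830 ≈ 0.671.

0.671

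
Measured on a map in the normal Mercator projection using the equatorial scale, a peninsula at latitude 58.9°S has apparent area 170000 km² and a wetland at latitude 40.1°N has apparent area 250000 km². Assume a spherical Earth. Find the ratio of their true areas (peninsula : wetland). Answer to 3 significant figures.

0.310

Since Mercator area scale is 1/cos²φ, the true area equals the apparent area multiplied by cos²φ.
True area of peninsula: 170000 × cos²(58.9°) = 170000 × 0.2668 = 45360 km².
True area of wetland: 250000 × cos²(40.1°) = 250000 × 0.5851 = 146300 km².
Ratio = 45360 / 146300 ≈ 0.310.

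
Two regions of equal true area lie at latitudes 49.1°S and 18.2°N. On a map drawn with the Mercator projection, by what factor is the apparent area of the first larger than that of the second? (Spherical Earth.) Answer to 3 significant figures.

2.11

Mercator is conformal with k = sec φ, so areal scale = k² = sec²φ.
At 49.1°: sec²(49.1°) = 1/0.6547² = 2.333.
At 18.2°: sec²(18.2°) = 1/0.9500² = 1.108.
Ratio = 2.333/1.108 = cos²(18.2°)/cos²(49.1°) ≈ 2.11.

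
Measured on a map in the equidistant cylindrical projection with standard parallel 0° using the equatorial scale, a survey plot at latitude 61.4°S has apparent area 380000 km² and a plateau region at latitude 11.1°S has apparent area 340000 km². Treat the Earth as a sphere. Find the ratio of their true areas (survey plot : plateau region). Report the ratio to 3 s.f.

On the plate carrée, areal scale = h·k = 1 × sec φ, so true area = apparent × cos φ.
True area of survey plot: 380000 × cos(61.4°) = 380000 × 0.4787 = 181900 km².
True area of plateau region: 340000 × cos(11.1°) = 340000 × 0.9813 = 333600 km².
Ratio = 181900 / 333600 ≈ 0.545.

0.545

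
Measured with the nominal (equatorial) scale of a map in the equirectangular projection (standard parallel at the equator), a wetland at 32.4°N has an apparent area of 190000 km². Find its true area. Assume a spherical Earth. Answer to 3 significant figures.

Plate carrée maps x = Rλ, y = Rφ. The meridian scale is h = 1 and the parallel scale is k = 1/cos φ = sec φ.
Areal scale = h·k = 1 × sec φ; at 32.4°, h = 1.000, k = 1.184, so h·k = 1.184.
True area = apparent / (areal scale) = 190000 / 1.184 ≈ 160000 km².

160000 km²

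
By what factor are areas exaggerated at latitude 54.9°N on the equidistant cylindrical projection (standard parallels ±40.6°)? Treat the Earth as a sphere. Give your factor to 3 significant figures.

1.32

The equidistant cylindrical projection with φ₀ = 40.6° has h = 1 (meridians true) and k = cos φ₀ / cos φ along parallels.
Areal scale = h·k = 1 × cos φ₀ / cos φ; at 54.9°, h = 1.000, k = 1.320, so h·k = 1.320.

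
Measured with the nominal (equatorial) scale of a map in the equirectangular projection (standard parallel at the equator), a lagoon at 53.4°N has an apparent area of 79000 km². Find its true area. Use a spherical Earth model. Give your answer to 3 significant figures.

47100 km²

For the equirectangular projection with φ₀ = 0 (plate carrée), h = 1 along meridians and k = sec φ along parallels.
Areal scale = h·k = 1 × sec φ; at 53.4°, h = 1.000, k = 1.677, so h·k = 1.677.
True area = apparent / (areal scale) = 79000 / 1.677 ≈ 47100 km².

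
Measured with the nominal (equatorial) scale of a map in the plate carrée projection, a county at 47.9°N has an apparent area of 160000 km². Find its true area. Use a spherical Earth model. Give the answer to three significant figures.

Plate carrée maps x = Rλ, y = Rφ. The meridian scale is h = 1 and the parallel scale is k = 1/cos φ = sec φ.
Areal scale = h·k = 1 × sec φ; at 47.9°, h = 1.000, k = 1.492, so h·k = 1.492.
True area = apparent / (areal scale) = 160000 / 1.492 ≈ 107000 km².

107000 km²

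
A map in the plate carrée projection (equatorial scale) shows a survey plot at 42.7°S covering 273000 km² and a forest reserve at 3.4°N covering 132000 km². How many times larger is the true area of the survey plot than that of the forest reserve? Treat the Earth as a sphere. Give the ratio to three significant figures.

On the plate carrée, areal scale = h·k = 1 × sec φ, so true area = apparent × cos φ.
True area of survey plot: 273000 × cos(42.7°) = 273000 × 0.7349 = 200600 km².
True area of forest reserve: 132000 × cos(3.4°) = 132000 × 0.9982 = 131800 km².
Ratio = 200600 / 131800 ≈ 1.52.

1.52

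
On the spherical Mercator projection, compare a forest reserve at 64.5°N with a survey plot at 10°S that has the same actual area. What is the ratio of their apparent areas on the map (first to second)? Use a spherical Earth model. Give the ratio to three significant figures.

5.23

On Mercator, area is exaggerated by sec²φ = 1/cos²φ.
At 64.5°: sec²(64.5°) = 1/0.4305² = 5.395.
At 10°: sec²(10°) = 1/0.9848² = 1.031.
Ratio = 5.395/1.031 = cos²(10°)/cos²(64.5°) ≈ 5.23.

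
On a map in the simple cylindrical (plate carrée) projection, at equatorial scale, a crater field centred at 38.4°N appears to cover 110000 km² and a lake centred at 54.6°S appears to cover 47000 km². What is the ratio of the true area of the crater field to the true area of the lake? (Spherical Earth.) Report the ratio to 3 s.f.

3.17

Plate carrée has h = 1 and k = sec φ, giving areal scale sec φ; true area = (apparent area) · cos φ.
True area of crater field: 110000 × cos(38.4°) = 110000 × 0.7837 = 86210 km².
True area of lake: 47000 × cos(54.6°) = 47000 × 0.5793 = 27230 km².
Ratio = 86210 / 27230 ≈ 3.17.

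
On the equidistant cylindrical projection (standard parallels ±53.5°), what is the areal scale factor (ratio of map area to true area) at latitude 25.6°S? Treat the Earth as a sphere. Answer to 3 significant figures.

0.660

In the equirectangular projection with standard parallel φ₀ = 53.5° (x = Rλ cos φ₀, y = Rφ), meridians are true-scale (h = 1) and the parallel scale is k = cos φ₀ / cos φ.
Areal scale = h·k = 1 × cos φ₀ / cos φ; at 25.6°, h = 1.000, k = 0.6596, so h·k = 0.6596.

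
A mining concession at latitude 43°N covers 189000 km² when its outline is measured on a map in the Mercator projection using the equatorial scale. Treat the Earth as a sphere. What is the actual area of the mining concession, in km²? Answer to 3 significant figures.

101000 km²

Mercator is conformal, so the point scale is isotropic: h = k = sec φ = 1/cos φ.
Areal scale = k² = sec²φ = 1/cos²(43°) = 1/0.7314² = 1.870.
True area = apparent / (areal scale) = 189000 / 1.870 ≈ 101000 km².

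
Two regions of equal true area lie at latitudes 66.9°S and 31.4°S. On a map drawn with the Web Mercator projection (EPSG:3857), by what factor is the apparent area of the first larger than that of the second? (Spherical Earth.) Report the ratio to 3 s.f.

On Mercator, area is exaggerated by sec²φ = 1/cos²φ.
At 66.9°: sec²(66.9°) = 1/0.3923² = 6.497.
At 31.4°: sec²(31.4°) = 1/0.8536² = 1.373.
Ratio = 6.497/1.373 = cos²(31.4°)/cos²(66.9°) ≈ 4.73.

4.73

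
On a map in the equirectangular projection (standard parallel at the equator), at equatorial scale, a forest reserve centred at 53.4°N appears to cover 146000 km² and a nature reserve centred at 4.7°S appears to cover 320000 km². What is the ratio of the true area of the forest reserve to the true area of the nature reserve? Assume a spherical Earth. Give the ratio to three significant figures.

0.273

Plate carrée has h = 1 and k = sec φ, giving areal scale sec φ; true area = (apparent area) · cos φ.
True area of forest reserve: 146000 × cos(53.4°) = 146000 × 0.5962 = 87050 km².
True area of nature reserve: 320000 × cos(4.7°) = 320000 × 0.9966 = 318900 km².
Ratio = 87050 / 318900 ≈ 0.273.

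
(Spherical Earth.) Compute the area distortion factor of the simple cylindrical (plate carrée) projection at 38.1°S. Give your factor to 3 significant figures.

In the plate carrée (x = Rλ, y = Rφ), meridians are true-scale (h = 1) and parallels are stretched by k = sec φ.
Areal scale = h·k = 1 × sec φ; at 38.1°, h = 1.000, k = 1.271, so h·k = 1.271.

1.27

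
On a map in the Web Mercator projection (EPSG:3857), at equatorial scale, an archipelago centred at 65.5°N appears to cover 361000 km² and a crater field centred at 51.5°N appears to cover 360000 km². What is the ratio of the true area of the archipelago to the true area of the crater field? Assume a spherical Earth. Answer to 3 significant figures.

0.445

Mercator's areal exaggeration is sec²φ; hence true area = (apparent area) · cos²φ.
True area of archipelago: 361000 × cos²(65.5°) = 361000 × 0.1720 = 62080 km².
True area of crater field: 360000 × cos²(51.5°) = 360000 × 0.3875 = 139500 km².
Ratio = 62080 / 139500 ≈ 0.445.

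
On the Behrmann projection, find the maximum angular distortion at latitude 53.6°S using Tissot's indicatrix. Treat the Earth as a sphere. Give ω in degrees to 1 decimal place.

42.3°

Behrmann is a cylindrical equal-area projection with standard parallels at ±30°. Cylindrical equal-area (φ₀ = 30°): h = cos φ / cos 30° along meridians, k = cos 30° / cos φ along parallels; h·k = 1.
At 53.6°: h = 0.6852, k = 1.459; principal scales a = 1.459, b = 0.6852.
sin(ω/2) = (a − b)/(a + b) = 0.7742/2.145 = 0.3610, so ω = 2 arcsin(0.3610) ≈ 42.3°.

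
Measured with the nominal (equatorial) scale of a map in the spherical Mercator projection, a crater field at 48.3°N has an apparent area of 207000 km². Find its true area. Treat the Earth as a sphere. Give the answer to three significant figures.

91600 km²

Mercator is conformal, so the point scale is isotropic: h = k = sec φ = 1/cos φ.
Areal scale = k² = sec²φ = 1/cos²(48.3°) = 1/0.6652² = 2.260.
True area = apparent / (areal scale) = 207000 / 2.260 ≈ 91600 km².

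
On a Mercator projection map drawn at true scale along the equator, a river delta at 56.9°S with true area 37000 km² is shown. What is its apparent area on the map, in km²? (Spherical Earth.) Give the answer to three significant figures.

124000 km²

The Mercator projection is conformal; its linear scale factor is the same in every direction and equals sec φ = 1/cos φ.
Areal scale = k² = sec²φ = 1/cos²(56.9°) = 1/0.5461² = 3.353.
Apparent area = 37000 × 3.353 ≈ 124000 km².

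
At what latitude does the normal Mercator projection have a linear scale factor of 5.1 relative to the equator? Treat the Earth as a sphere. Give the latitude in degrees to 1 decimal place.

Mercator scale is k = sec φ = 1/cos φ.
1/cos φ = 5.1  ⇒  cos φ = 0.1961  ⇒  φ = arccos(0.1961) ≈ 78.7°.

78.7°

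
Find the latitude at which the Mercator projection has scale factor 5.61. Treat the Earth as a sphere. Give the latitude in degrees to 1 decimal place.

79.7°

Mercator scale is k = sec φ = 1/cos φ.
1/cos φ = 5.61  ⇒  cos φ = 0.1783  ⇒  φ = arccos(0.1783) ≈ 79.7°.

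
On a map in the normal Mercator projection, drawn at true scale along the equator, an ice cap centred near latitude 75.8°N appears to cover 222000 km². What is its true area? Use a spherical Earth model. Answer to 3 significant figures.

For Mercator, h = k = sec φ (a conformal cylindrical projection has a single point scale, 1/cos φ).
Areal scale = k² = sec²φ = 1/cos²(75.8°) = 1/0.2453² = 16.62.
True area = apparent / (areal scale) = 222000 / 16.62 ≈ 13400 km².

13400 km²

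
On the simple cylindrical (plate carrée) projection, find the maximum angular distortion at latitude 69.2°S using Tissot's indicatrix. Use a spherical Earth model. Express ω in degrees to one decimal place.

56.8°

Plate carrée maps x = Rλ, y = Rφ. The meridian scale is h = 1 and the parallel scale is k = 1/cos φ = sec φ.
At 69.2°: h = 1.000, k = 2.816; principal scales a = 2.816, b = 1.000.
sin(ω/2) = (a − b)/(a + b) = 1.816/3.816 = 0.4759, so ω = 2 arcsin(0.4759) ≈ 56.8°.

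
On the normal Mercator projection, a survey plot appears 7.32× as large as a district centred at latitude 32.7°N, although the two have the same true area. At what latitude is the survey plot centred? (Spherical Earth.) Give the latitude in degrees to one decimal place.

71.9°

For equal true areas on Mercator, apparent areas scale as sec²φ, so the ratio is cos²φ₂ / cos²φ₁.
cos²φ₂ / cos²φ₁ = 7.32  ⇒  cos φ₁ = cos 32.7° / √7.32 = 0.8415/2.706 = 0.3110.
φ₁ = arccos(0.3110) ≈ 71.9°.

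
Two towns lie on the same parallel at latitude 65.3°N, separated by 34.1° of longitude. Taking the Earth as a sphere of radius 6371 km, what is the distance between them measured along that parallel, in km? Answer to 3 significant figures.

Arc length along a parallel = R cos φ · Δλ (with Δλ in radians).
= 6371 × cos 65.3° × (34.1° × π/180) = 6371 × 0.4179 × 0.5952 ≈ 1580 km.

1580 km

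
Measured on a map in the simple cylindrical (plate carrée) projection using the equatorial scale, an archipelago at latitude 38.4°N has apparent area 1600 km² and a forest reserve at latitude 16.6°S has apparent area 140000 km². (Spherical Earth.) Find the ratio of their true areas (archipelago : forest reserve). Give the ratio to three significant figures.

Plate carrée has h = 1 and k = sec φ, giving areal scale sec φ; true area = (apparent area) · cos φ.
True area of archipelago: 1600 × cos(38.4°) = 1600 × 0.7837 = 1254 km².
True area of forest reserve: 140000 × cos(16.6°) = 140000 × 0.9583 = 134200 km².
Ratio = 1254 / 134200 ≈ 0.00935.

0.00935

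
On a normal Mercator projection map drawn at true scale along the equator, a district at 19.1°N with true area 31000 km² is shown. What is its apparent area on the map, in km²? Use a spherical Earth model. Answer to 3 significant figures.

The Mercator projection is conformal; its linear scale factor is the same in every direction and equals sec φ = 1/cos φ.
Areal scale = k² = sec²φ = 1/cos²(19.1°) = 1/0.9449² = 1.120.
Apparent area = 31000 × 1.120 ≈ 34700 km².

34700 km²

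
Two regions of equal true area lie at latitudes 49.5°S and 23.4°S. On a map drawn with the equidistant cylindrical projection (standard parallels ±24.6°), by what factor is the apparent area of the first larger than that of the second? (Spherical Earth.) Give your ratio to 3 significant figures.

In the equirectangular projection with standard parallel φ₀ = 24.6° (x = Rλ cos φ₀, y = Rφ), meridians are true-scale (h = 1) and the parallel scale is k = cos φ₀ / cos φ.
Areal scale at 49.5°: h·k = 1.000 × 1.400 = 1.400.
Areal scale at 23.4°: h·k = 1.000 × 0.9907 = 0.9907.
Ratio = 1.400/0.9907 ≈ 1.41.

1.41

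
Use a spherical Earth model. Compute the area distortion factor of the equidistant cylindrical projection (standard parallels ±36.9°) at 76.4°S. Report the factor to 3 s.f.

3.40

The equidistant cylindrical projection with φ₀ = 36.9° has h = 1 (meridians true) and k = cos φ₀ / cos φ along parallels.
Areal scale = h·k = 1 × cos φ₀ / cos φ; at 76.4°, h = 1.000, k = 3.401, so h·k = 3.401.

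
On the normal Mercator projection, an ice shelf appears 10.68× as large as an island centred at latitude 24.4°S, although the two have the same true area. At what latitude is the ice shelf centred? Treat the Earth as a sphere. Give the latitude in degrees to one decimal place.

On Mercator, (apparent₁)/(apparent₂) = sec²φ₁ / sec²φ₂ when true areas are equal.
cos²φ₂ / cos²φ₁ = 10.68  ⇒  cos φ₁ = cos 24.4° / √10.68 = 0.9107/3.268 = 0.2787.
φ₁ = arccos(0.2787) ≈ 73.8°.

73.8°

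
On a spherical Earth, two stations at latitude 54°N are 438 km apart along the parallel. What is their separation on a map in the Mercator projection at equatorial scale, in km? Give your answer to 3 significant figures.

Mercator is conformal, so the point scale is isotropic: h = k = sec φ = 1/cos φ.
Along the parallel, k = sec 54° = 1/0.5878 = 1.701.
Map distance = 438 × 1.701 ≈ 745 km.

745 km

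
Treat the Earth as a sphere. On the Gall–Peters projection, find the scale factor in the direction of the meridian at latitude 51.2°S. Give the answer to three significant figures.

Gall–Peters is a cylindrical equal-area projection with standard parallels at ±45°. A cylindrical equal-area projection with standard parallel φ₀ has meridian scale h = cos φ / cos φ₀ and parallel scale k = cos φ₀ / cos φ (so areas are preserved, h·k = 1).
h = cos 51.2° / cos 45° = 0.6266/0.7071 = 0.8862.

0.886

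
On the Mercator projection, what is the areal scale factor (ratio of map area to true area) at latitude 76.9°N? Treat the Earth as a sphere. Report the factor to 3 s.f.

The Mercator projection is conformal; its linear scale factor is the same in every direction and equals sec φ = 1/cos φ.
Areal scale = k² = sec²φ = 1/cos²(76.9°) = 1/0.2267² = 19.47.

19.5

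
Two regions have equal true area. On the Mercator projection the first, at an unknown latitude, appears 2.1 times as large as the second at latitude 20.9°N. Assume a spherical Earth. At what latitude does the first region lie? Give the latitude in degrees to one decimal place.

For equal true areas on Mercator, apparent areas scale as sec²φ, so the ratio is cos²φ₂ / cos²φ₁.
cos²φ₂ / cos²φ₁ = 2.1  ⇒  cos φ₁ = cos 20.9° / √2.1 = 0.9342/1.449 = 0.6447.
φ₁ = arccos(0.6447) ≈ 49.9°.

49.9°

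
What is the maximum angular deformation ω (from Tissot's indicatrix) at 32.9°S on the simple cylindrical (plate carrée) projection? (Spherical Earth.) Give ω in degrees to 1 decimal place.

10.0°

Plate carrée maps x = Rλ, y = Rφ. The meridian scale is h = 1 and the parallel scale is k = 1/cos φ = sec φ.
At 32.9°: h = 1.000, k = 1.191; principal scales a = 1.191, b = 1.000.
sin(ω/2) = (a − b)/(a + b) = 0.1910/2.191 = 0.08718, so ω = 2 arcsin(0.08718) ≈ 10.0°.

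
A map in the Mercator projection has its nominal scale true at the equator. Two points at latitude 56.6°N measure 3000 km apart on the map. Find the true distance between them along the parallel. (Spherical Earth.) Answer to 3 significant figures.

1650 km

The Mercator projection is conformal; its linear scale factor is the same in every direction and equals sec φ = 1/cos φ.
Along the parallel at 56.6°, map distances are exaggerated by k = sec 56.6° = 1.817.
True distance = 3000 / 1.817 = 3000 × cos 56.6° ≈ 1650 km.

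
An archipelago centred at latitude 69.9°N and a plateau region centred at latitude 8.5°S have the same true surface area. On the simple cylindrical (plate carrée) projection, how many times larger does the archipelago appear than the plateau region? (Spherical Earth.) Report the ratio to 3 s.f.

2.88

In the plate carrée (x = Rλ, y = Rφ), meridians are true-scale (h = 1) and parallels are stretched by k = sec φ.
Areal scale at 69.9°: h·k = 1.000 × 2.910 = 2.910.
Areal scale at 8.5°: h·k = 1.000 × 1.011 = 1.011.
Ratio = 2.910/1.011 ≈ 2.88.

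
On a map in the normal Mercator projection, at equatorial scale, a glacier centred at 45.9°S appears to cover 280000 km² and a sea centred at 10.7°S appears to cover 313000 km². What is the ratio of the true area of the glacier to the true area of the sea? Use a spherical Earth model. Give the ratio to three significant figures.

On Mercator the areal scale is sec²φ, so true area = apparent × cos²φ.
True area of glacier: 280000 × cos²(45.9°) = 280000 × 0.4843 = 135600 km².
True area of sea: 313000 × cos²(10.7°) = 313000 × 0.9655 = 302200 km².
Ratio = 135600 / 302200 ≈ 0.449.

0.449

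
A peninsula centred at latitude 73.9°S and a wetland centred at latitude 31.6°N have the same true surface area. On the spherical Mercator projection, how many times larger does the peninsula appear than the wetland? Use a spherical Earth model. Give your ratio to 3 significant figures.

9.43

On Mercator, area is exaggerated by sec²φ = 1/cos²φ.
At 73.9°: sec²(73.9°) = 1/0.2773² = 13.00.
At 31.6°: sec²(31.6°) = 1/0.8517² = 1.378.
Ratio = 13.00/1.378 = cos²(31.6°)/cos²(73.9°) ≈ 9.43.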